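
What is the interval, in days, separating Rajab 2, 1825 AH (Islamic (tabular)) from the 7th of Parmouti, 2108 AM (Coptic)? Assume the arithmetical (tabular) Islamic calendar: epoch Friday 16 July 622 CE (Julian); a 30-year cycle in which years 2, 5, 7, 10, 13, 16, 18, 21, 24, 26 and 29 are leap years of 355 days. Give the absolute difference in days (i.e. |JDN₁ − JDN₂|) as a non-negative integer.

155

JDN of the first date = 2594983.
JDN of the second date = 2594828.
|2594828 − 2594983| = 155.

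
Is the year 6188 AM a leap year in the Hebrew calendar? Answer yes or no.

Hebrew year 6188 is year 13 of its 19-year Metonic cycle; leap years are at positions 3, 6, 8, 11, 14, 17, 19, so it is a common year (12 months).

no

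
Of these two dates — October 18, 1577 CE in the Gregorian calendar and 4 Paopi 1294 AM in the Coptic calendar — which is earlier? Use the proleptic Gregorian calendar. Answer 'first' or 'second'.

Converting both to JDN: 2297338 vs 2297331; the smaller is the second.

second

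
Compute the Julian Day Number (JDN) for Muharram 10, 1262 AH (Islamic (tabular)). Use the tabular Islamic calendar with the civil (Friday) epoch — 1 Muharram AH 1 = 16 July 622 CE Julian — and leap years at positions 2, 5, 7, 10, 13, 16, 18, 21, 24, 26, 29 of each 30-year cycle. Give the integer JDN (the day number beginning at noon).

2395305

Equivalently 8 January 1846 (Gregorian).
JDN 2299161 is 15 October 1582 CE (Gregorian); the target day is +96144 days from there, so JDN = 2395305.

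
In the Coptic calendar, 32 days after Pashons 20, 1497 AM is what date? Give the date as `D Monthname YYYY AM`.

22 Paoni 1497 AM

Counting 32 days forward from JDN 2371703 reaches JDN 2371735, which is 22 Paoni 1497 AM.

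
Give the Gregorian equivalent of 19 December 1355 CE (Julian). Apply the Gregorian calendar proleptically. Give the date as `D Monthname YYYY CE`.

27 December 1355 CE

At this point the Julian calendar is 8 days behind the Gregorian.
19 December 1355 Julian + 8 days → 27 December 1355 Gregorian.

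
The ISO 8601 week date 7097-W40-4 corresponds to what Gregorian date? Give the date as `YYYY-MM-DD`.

ISO week 1 of 7097 is the week containing the first Thursday of 7097.
Week 40, day 4 (Thursday) lands on 7097-10-07.

7097-10-07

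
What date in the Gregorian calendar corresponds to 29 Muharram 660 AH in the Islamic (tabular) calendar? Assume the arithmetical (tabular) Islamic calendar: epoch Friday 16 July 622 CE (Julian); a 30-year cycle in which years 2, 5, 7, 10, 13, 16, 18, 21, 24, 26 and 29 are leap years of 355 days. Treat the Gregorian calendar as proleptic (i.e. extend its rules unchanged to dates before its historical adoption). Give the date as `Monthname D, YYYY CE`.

December 31, 1261 CE

Julian Day Number of the source date = 2181996.
Converting JDN 2181996 to the Gregorian calendar gives 31 December 1261 CE.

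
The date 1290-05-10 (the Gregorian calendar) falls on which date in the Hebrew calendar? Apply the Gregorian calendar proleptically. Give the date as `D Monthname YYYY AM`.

21 Iyar 5050 AM

Julian Day Number of the source date = 2192353.
Converting JDN 2192353 to the Hebrew calendar gives 21 Iyar 5050 AM.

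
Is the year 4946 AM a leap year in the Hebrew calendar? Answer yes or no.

yes

Hebrew year 4946 is year 6 of its 19-year Metonic cycle; leap years are at positions 3, 6, 8, 11, 14, 17, 19, so it is a leap year (13 months).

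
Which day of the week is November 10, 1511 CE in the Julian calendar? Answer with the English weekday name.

Monday

In the proleptic Gregorian calendar this is 20 November 1511 (JDN 2273264).
2273264 ≡ 0 (mod 7); counting from Monday = 0 gives Monday.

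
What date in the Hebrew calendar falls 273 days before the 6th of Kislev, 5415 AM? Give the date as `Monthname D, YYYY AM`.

Shevat 29, 5414 AM

The starting date is JDN 2325491; 2325491 − 273 = 2325218.
JDN 2325218 corresponds to Shevat 29, 5414 AM.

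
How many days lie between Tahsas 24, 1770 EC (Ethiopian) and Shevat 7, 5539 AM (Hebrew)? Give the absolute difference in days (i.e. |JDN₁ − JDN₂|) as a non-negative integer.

389

First date → JDN 2370461; second date → JDN 2370850.
The interval is |2370461 − 2370850| = 389 days.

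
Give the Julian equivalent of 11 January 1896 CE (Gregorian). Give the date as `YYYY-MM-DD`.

1895-12-30

At this point the Julian calendar is 12 days behind the Gregorian.
11 January 1896 Gregorian − 12 days → 30 December 1895 Julian.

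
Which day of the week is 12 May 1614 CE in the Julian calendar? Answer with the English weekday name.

This is JDN 2310703 (22 May 1614 Gregorian).
Since JDN mod 7 = 3 (0 = Monday), the day is Thursday.

Thursday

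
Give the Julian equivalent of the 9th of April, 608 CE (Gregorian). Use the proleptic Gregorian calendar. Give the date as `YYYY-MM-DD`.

0608-04-06

For dates in this range the Gregorian date is 3 days ahead of the Julian.
9 April 608 Gregorian − 3 days → 6 April 608 Julian.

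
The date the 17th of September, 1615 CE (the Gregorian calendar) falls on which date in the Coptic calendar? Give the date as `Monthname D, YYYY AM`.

Both dates share Julian Day Number 2311186; in the Coptic calendar that is 9 Thout 1332 AM.

Thout 9, 1332 AM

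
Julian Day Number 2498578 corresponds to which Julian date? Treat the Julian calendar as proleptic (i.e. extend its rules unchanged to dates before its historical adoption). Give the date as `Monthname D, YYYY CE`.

September 25, 2128 CE

The Gregorian equivalent of JDN 2498578 is 9 October 2128.
In the Julian calendar that day is September 25, 2128 CE.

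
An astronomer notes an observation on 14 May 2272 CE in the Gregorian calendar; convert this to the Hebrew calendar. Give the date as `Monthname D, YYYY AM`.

Both dates share Julian Day Number 2551025; in the Hebrew calendar that is 16 Iyar 6032 AM.

Iyar 16, 6032 AM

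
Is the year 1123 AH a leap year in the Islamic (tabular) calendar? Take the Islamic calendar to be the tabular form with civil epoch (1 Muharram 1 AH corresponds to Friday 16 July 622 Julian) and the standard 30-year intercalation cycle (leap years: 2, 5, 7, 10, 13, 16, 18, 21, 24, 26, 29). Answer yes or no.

yes

Year 1123 AH is year 13 of its 30-year cycle; leap positions are 2, 5, 7, 10, 13, 16, 18, 21, 24, 26, 29, so it is a leap year (355 days).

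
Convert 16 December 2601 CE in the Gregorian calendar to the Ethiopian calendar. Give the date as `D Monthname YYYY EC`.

2 Tahsas 2594 EC

Both dates share Julian Day Number 2671405; in the Ethiopian calendar that is 2 Tahsas 2594 EC.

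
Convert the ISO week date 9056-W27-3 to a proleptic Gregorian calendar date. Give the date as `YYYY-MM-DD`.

ISO week 1 of 9056 is the week containing the first Thursday of 9056.
Week 27, day 3 (Wednesday) lands on 9056-07-02.

9056-07-02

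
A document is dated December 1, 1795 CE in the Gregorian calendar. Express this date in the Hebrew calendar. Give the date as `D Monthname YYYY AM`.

19 Kislev 5556 AM

Julian Day Number of the source date = 2377005.
Converting JDN 2377005 to the Hebrew calendar gives 19 Kislev 5556 AM.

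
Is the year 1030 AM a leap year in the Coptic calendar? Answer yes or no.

no

1030 mod 4 = 2; in the Coptic calendar a year is leap when year mod 4 = 3, so it is a common year.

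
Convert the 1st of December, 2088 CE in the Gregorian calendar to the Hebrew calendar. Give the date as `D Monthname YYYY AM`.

Julian Day Number of the source date = 2484022.
Converting JDN 2484022 to the Hebrew calendar gives 18 Kislev 5849 AM.

18 Kislev 5849 AM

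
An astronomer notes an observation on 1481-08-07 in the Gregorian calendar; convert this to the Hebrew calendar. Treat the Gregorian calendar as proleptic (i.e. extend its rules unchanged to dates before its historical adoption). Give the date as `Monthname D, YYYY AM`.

Elul 3, 5241 AM

Julian Day Number of the source date = 2262203.
Converting JDN 2262203 to the Hebrew calendar gives 3 Elul 5241 AM.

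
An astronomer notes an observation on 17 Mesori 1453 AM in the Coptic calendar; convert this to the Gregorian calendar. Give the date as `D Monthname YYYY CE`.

Julian Day Number of the source date = 2355719.
Converting JDN 2355719 to the Gregorian calendar gives 21 August 1737 CE.

21 August 1737 CE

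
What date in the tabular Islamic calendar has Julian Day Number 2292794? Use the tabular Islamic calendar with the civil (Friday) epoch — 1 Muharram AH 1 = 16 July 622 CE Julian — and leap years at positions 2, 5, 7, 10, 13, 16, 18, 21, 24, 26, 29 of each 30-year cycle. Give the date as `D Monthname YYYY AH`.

29 Ramadan 972 AH

The proleptic Gregorian equivalent of JDN 2292794 is 10 May 1565.
In the tabular Islamic calendar that day is 29 Ramadan 972 AH.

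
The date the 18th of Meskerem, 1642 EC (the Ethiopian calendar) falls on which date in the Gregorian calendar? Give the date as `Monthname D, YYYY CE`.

September 25, 1649 CE

Both dates share Julian Day Number 2323613; in the Gregorian calendar that is 25 September 1649 CE.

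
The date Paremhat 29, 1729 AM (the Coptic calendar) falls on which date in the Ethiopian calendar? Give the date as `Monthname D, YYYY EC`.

The source date corresponds to 7 April 2013 in the Gregorian calendar (JDN 2456390).
That day falls on 29 Megabit 2005 EC in the Ethiopian calendar.

Megabit 29, 2005 EC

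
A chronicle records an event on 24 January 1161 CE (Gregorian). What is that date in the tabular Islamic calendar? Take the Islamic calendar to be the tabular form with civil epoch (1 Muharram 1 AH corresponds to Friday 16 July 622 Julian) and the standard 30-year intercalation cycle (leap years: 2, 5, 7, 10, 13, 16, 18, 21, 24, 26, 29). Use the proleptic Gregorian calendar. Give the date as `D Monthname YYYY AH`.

Julian Day Number of the source date = 2145130.
Converting JDN 2145130 to the tabular Islamic calendar gives 18 Muharram 556 AH.

18 Muharram 556 AH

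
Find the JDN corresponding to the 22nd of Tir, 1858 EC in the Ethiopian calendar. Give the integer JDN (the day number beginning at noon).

2402631

Equivalently 29 January 1866 (Gregorian).
JDN 2299161 is 15 October 1582 CE (Gregorian); the target day is +103470 days from there, so JDN = 2402631.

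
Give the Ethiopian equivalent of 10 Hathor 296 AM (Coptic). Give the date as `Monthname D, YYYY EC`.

Hidar 10, 572 EC

The source date corresponds to 9 November 579 in the proleptic Gregorian calendar (JDN 1932848).
That day falls on 10 Hidar 572 EC in the Ethiopian calendar.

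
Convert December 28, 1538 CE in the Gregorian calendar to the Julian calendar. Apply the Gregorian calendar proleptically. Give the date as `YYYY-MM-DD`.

1538-12-18

At this point the Julian calendar is 10 days behind the Gregorian.
28 December 1538 Gregorian − 10 days → 18 December 1538 Julian.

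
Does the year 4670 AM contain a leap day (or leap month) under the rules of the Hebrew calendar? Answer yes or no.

Hebrew year 4670 is year 15 of its 19-year Metonic cycle; leap years are at positions 3, 6, 8, 11, 14, 17, 19, so it is a common year (12 months).

no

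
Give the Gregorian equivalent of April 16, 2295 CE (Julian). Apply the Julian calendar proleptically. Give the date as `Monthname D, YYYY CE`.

At this point the Julian calendar is 15 days behind the Gregorian.
16 April 2295 Julian + 15 days → 1 May 2295 Gregorian.

May 1, 2295 CE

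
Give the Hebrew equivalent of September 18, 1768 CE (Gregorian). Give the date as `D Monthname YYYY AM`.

Both dates share Julian Day Number 2367070; in the Hebrew calendar that is 7 Tishrei 5529 AM.

7 Tishrei 5529 AM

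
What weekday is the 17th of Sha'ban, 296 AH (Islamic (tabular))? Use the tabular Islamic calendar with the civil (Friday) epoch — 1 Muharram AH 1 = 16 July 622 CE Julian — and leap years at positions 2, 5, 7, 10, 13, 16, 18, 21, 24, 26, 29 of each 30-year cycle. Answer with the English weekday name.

Thursday

Equivalently 16 May 909 Gregorian, JDN 2053201.
Since JDN mod 7 = 3 (0 = Monday), the day is Thursday.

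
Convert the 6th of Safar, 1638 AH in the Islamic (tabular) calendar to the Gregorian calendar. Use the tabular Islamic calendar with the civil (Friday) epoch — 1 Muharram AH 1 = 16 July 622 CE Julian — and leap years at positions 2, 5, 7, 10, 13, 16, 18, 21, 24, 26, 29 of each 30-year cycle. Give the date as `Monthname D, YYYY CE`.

Both dates share Julian Day Number 2528573; in the Gregorian calendar that is 24 November 2210 CE.

November 24, 2210 CE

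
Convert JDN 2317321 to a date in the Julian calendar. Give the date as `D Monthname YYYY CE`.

24 June 1632 CE

JDN 2317321 is 4 July 1632 in the Gregorian calendar.
In the Julian calendar that day is 24 June 1632 CE.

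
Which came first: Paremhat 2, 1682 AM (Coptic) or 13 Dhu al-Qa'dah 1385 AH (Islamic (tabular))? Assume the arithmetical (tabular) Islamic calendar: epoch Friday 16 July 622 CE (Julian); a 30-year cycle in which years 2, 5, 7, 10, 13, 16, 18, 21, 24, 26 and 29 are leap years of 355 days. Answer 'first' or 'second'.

second

First date → JDN 2439196; second date → JDN 2439190.
JDN 2439190 < JDN 2439196, so the second date is earlier.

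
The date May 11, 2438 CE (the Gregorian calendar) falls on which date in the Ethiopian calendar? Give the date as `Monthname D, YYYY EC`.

Miyazya 30, 2430 EC

Both dates share Julian Day Number 2611652; in the Ethiopian calendar that is 30 Miyazya 2430 EC.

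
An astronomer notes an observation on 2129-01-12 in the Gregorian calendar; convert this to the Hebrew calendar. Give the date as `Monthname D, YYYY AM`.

Both dates share Julian Day Number 2498673; in the Hebrew calendar that is 20 Tevet 5889 AM.

Tevet 20, 5889 AM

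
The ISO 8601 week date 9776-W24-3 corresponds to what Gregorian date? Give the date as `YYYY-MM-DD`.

9776-06-12

ISO week 1 of 9776 is the week containing the first Thursday of 9776.
Week 24, day 3 (Wednesday) lands on 9776-06-12.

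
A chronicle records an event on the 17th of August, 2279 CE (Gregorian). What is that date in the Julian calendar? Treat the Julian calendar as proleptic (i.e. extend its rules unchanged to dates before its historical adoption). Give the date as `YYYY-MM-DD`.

2279-08-02

At this point the Julian calendar is 15 days behind the Gregorian.
17 August 2279 Gregorian − 15 days → 2 August 2279 Julian.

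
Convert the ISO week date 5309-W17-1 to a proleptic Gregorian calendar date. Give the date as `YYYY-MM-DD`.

5309-04-22

ISO week 1 of 5309 is the week containing the first Thursday of 5309.
Week 17, day 1 (Monday) lands on 5309-04-22.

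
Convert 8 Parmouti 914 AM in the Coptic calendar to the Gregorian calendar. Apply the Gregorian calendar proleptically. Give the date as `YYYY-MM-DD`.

Both dates share Julian Day Number 2158720; in the Gregorian calendar that is 10 April 1198 CE.

1198-04-10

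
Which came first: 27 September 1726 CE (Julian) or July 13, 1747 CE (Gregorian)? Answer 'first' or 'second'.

first

Converting both to JDN: 2351749 vs 2359332; the smaller is the first.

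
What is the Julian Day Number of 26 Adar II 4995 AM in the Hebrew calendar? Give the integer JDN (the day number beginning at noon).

2172218

Equivalently 25 March 1235 (proleptic Gregorian).
JDN 2299161 is 15 October 1582 CE (Gregorian); the target day is −126943 days from there, so JDN = 2172218.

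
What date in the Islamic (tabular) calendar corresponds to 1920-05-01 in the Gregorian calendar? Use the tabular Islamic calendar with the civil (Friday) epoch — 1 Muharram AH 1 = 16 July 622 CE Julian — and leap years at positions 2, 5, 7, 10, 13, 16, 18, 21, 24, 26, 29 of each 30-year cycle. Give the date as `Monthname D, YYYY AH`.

Sha'ban 12, 1338 AH

Both dates share Julian Day Number 2422446; in the tabular Islamic calendar that is 12 Sha'ban 1338 AH.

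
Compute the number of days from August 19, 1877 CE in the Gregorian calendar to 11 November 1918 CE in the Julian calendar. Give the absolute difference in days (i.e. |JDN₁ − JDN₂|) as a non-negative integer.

15071

JDN of the first date = 2406851.
JDN of the second date = 2421922.
|2421922 − 2406851| = 15071.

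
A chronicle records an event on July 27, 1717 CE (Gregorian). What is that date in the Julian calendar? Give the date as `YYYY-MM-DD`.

1717-07-16

At this point the Julian calendar is 11 days behind the Gregorian.
27 July 1717 Gregorian − 11 days → 16 July 1717 Julian.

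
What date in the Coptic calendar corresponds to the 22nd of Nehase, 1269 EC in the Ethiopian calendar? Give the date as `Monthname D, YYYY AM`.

Mesori 22, 993 AM

Both dates share Julian Day Number 2187709; in the Coptic calendar that is 22 Mesori 993 AM.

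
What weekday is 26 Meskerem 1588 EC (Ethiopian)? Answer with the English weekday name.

Wednesday

This is JDN 2303898 (4 October 1595 Gregorian).
JDN 2303898 mod 7 = 2, and JDN 0 was a Monday, so this is a Wednesday.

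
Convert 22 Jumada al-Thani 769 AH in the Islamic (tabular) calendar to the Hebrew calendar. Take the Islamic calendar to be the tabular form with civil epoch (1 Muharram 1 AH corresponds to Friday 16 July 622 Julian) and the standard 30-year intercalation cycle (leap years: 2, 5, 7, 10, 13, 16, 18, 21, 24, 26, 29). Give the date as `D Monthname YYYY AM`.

Julian Day Number of the source date = 2220763.
Converting JDN 2220763 to the Hebrew calendar gives 23 Adar I 5128 AM.

23 Adar I 5128 AM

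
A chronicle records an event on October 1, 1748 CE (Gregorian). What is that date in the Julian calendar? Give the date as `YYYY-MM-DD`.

1748-09-20

For dates in this range the Gregorian date is 11 days ahead of the Julian.
1 October 1748 Gregorian − 11 days → 20 September 1748 Julian.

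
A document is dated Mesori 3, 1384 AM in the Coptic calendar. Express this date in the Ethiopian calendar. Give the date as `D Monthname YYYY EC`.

Julian Day Number of the source date = 2330503.
Converting JDN 2330503 to the Ethiopian calendar gives 3 Nehase 1660 EC.

3 Nehase 1660 EC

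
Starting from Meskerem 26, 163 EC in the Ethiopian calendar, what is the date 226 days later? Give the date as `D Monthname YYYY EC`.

12 Ginbot 163 EC

The starting date is JDN 1783416; 1783416 + 226 = 1783642.
JDN 1783642 corresponds to 12 Ginbot 163 EC.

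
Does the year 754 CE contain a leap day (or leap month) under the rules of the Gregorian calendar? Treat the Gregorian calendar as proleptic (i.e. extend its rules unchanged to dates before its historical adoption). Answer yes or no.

no

754 is not divisible by 4, so it is a common year.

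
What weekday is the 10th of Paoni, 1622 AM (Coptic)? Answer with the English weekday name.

Sunday

Equivalently 17 June 1906 Gregorian, JDN 2417379.
Since JDN mod 7 = 6 (0 = Monday), the day is Sunday.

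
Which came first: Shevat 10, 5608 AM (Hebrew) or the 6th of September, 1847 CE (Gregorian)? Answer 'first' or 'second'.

second

Converting both to JDN: 2396042 vs 2395911; the smaller is the second.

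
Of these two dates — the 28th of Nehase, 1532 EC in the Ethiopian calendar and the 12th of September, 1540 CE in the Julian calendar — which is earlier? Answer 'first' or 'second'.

First date → JDN 2283776; second date → JDN 2283798.
JDN 2283776 < JDN 2283798, so the first date is earlier.

first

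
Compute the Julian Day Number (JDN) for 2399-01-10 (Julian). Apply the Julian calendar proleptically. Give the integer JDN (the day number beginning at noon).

2597302

Equivalently 26 January 2399 (Gregorian).
JDN 2400001 is 17 November 1858 CE (Gregorian), MJD 0; the target day is +197301 days from there, so JDN = 2597302.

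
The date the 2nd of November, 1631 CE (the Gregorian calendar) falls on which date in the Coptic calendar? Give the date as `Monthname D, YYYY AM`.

Julian Day Number of the source date = 2317076.
Converting JDN 2317076 to the Coptic calendar gives 25 Paopi 1348 AM.

Paopi 25, 1348 AM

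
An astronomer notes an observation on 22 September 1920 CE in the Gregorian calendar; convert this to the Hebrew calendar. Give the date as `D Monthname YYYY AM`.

Julian Day Number of the source date = 2422590.
Converting JDN 2422590 to the Hebrew calendar gives 10 Tishrei 5681 AM.

10 Tishrei 5681 AM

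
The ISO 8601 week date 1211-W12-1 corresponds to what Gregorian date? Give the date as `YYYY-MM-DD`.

1211-03-21

ISO week 1 of 1211 is the week containing the first Thursday of 1211.
Week 12, day 1 (Monday) lands on 1211-03-21.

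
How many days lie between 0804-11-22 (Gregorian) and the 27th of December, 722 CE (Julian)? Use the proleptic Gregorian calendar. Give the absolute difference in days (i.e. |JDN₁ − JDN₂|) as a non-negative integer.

JDN of the first date = 2015041.
JDN of the second date = 1985129.
|1985129 − 2015041| = 29912.

29912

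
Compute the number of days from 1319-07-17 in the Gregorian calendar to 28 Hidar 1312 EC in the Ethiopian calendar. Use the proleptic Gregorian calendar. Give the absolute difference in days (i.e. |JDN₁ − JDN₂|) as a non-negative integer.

JDN of the first date = 2203012.
JDN of the second date = 2203151.
|2203151 − 2203012| = 139.

139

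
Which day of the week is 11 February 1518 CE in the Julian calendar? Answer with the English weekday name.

Equivalently 21 February 1518 Gregorian, JDN 2275549.
2275549 ≡ 3 (mod 7); counting from Monday = 0 gives Thursday.

Thursday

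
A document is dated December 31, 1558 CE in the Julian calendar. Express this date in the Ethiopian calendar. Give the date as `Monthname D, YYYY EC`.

The source date corresponds to 10 January 1559 in the proleptic Gregorian calendar (JDN 2290482).
That day falls on 5 Tir 1551 EC in the Ethiopian calendar.

Tir 5, 1551 EC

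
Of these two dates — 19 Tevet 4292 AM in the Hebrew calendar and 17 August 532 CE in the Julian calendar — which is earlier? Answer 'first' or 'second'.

The two dates have Julian Day Numbers 1915353 and 1915600 respectively.
Since 1915353 < 1915600, the first date comes first.

first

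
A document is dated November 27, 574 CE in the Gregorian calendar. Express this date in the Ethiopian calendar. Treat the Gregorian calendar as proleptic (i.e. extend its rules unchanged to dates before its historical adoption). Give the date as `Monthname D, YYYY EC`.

Hidar 29, 567 EC

Both dates share Julian Day Number 1931040; in the Ethiopian calendar that is 29 Hidar 567 EC.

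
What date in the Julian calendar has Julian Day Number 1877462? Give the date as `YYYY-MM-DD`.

The proleptic Gregorian equivalent of JDN 1877462 is 19 March 428.
In the Julian calendar that day is 0428-03-18.

0428-03-18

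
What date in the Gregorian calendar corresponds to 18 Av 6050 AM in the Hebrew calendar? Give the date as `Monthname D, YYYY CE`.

Julian Day Number of the source date = 2557702.
Converting JDN 2557702 to the Gregorian calendar gives 25 August 2290 CE.

August 25, 2290 CE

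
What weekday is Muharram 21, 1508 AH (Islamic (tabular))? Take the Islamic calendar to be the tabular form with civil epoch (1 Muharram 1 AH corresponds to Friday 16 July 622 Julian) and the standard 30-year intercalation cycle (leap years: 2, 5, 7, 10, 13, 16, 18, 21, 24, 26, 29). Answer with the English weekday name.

Friday

This is JDN 2482491 (22 September 2084 Gregorian).
JDN 2482491 mod 7 = 4, and JDN 0 was a Monday, so this is a Friday.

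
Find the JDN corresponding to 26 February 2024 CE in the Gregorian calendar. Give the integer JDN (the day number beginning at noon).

JDN 2451545 is 1 January 2000 CE (Gregorian); the target day is +8822 days from there, so JDN = 2460367.

2460367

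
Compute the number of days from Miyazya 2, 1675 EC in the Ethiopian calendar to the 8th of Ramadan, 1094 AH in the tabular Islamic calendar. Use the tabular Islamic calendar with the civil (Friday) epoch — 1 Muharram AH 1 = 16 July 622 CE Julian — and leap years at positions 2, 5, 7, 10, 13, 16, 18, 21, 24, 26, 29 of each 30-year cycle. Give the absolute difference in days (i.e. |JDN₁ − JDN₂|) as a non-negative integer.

First date → JDN 2335860; second date → JDN 2336006.
The interval is |2335860 − 2336006| = 146 days.

146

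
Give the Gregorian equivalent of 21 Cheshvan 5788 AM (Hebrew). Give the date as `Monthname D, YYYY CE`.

Both dates share Julian Day Number 2461731; in the Gregorian calendar that is 21 November 2027 CE.

November 21, 2027 CE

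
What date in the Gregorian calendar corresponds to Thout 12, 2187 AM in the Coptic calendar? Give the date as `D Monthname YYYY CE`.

Julian Day Number of the source date = 2623477.
Converting JDN 2623477 to the Gregorian calendar gives 25 September 2470 CE.

25 September 2470 CE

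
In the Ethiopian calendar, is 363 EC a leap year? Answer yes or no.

yes

363 mod 4 = 3; in the Ethiopian calendar a year is leap when year mod 4 = 3, so it is a leap year.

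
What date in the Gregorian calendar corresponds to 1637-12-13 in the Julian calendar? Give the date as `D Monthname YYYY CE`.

23 December 1637 CE

For dates in this range the Gregorian date is 10 days ahead of the Julian.
13 December 1637 Julian + 10 days → 23 December 1637 Gregorian.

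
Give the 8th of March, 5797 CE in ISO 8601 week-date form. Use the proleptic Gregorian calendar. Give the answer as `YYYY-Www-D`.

The weekday is Wednesday (ISO weekday 3).
That Wednesday belongs to ISO week 10 of ISO year 5797.

5797-W10-3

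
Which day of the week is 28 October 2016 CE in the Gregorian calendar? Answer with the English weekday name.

Since JDN mod 7 = 4 (0 = Monday), the day is Friday.

Friday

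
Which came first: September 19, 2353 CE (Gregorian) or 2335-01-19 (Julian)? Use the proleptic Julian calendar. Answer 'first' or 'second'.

First date → JDN 2580737; second date → JDN 2573935.
JDN 2573935 < JDN 2580737, so the second date is earlier.

second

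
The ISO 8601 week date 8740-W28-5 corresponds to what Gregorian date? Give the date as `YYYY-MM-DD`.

ISO week 1 of 8740 is the week containing the first Thursday of 8740.
Week 28, day 5 (Friday) lands on 8740-07-12.

8740-07-12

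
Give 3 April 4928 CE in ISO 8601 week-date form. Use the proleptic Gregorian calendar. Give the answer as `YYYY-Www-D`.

4928-W14-6

The weekday is Saturday (ISO weekday 6).
That Saturday belongs to ISO week 14 of ISO year 4928.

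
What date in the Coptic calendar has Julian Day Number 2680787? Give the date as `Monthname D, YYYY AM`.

Mesori 13, 2343 AM

The Gregorian equivalent of JDN 2680787 is 24 August 2627.
In the Coptic calendar that day is Mesori 13, 2343 AM.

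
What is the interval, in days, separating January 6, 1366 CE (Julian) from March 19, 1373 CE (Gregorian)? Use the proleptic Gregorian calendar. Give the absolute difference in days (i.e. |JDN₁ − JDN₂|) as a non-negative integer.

2621

JDN of the first date = 2219995.
JDN of the second date = 2222616.
|2222616 − 2219995| = 2621.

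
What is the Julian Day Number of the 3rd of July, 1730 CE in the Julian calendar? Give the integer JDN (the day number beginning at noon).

In the Gregorian calendar the same day is 14 July 1730.
JDN 2400001 is 17 November 1858 CE (Gregorian), MJD 0; the target day is −46877 days from there, so JDN = 2353124.

2353124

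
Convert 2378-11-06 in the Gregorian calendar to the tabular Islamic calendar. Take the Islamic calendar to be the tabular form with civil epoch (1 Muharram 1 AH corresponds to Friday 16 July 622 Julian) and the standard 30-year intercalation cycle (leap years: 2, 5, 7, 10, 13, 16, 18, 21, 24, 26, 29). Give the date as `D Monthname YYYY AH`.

14 Rabi' al-Awwal 1811 AH

Julian Day Number of the source date = 2589916.
Converting JDN 2589916 to the tabular Islamic calendar gives 14 Rabi' al-Awwal 1811 AH.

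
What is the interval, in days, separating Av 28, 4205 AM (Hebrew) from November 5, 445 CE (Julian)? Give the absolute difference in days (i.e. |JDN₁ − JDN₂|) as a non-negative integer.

80

First date → JDN 1883823; second date → JDN 1883903.
The interval is |1883823 − 1883903| = 80 days.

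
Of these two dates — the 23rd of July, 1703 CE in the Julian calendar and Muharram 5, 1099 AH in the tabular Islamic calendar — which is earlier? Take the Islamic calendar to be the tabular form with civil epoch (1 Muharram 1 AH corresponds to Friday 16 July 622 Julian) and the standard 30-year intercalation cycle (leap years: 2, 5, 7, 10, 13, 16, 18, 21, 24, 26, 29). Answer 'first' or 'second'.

Converting both to JDN: 2343282 vs 2337539; the smaller is the second.

second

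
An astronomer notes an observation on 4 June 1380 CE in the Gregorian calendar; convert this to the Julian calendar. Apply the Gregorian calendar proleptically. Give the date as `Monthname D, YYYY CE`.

The Julian–Gregorian offset here is 8 days (Julian trailing).
4 June 1380 Gregorian − 8 days → 27 May 1380 Julian.

May 27, 1380 CE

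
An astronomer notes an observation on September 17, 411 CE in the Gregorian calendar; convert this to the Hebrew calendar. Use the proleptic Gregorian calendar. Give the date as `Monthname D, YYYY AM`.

Both dates share Julian Day Number 1871434; in the Hebrew calendar that is 13 Tishrei 4172 AM.

Tishrei 13, 4172 AM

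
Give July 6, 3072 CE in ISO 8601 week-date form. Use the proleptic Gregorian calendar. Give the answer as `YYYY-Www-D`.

3072-W27-6

The weekday is Saturday (ISO weekday 6).
That Saturday belongs to ISO week 27 of ISO year 3072.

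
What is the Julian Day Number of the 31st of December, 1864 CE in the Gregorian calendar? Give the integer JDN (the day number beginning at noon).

JDN 2451545 is 1 January 2000 CE (Gregorian); the target day is −49308 days from there, so JDN = 2402237.

2402237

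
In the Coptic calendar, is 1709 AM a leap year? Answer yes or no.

1709 mod 4 = 1; in the Coptic calendar a year is leap when year mod 4 = 3, so it is a common year.

no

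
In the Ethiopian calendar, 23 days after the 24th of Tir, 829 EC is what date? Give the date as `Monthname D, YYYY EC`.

JDN of the 24th of Tir, 829 EC = 2026791.
2026791 + 23 = 2026814.
JDN 2026814 in the Ethiopian calendar is Yekatit 17, 829 EC.

Yekatit 17, 829 EC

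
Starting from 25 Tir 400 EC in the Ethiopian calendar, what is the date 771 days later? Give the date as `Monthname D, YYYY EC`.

Megabit 6, 402 EC

JDN of 25 Tir 400 EC = 1870100.
1870100 + 771 = 1870871.
JDN 1870871 in the Ethiopian calendar is Megabit 6, 402 EC.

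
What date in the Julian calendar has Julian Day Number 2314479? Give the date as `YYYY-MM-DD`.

JDN 2314479 is 22 September 1624 in the Gregorian calendar.
In the Julian calendar that day is 1624-09-12.

1624-09-12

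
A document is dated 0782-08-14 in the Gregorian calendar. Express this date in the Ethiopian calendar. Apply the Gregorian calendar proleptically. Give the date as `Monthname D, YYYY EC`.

Julian Day Number of the source date = 2006905.
Converting JDN 2006905 to the Ethiopian calendar gives 17 Nehase 774 EC.

Nehase 17, 774 EC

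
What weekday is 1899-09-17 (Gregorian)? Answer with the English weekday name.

JDN 2414915 mod 7 = 6, and JDN 0 was a Monday, so this is a Sunday.

Sunday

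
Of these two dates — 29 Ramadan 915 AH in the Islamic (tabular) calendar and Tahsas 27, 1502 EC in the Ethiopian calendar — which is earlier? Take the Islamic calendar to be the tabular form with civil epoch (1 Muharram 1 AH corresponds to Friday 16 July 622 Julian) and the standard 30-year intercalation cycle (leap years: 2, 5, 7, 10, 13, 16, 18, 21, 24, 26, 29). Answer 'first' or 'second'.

Converting both to JDN: 2272595 vs 2272577; the smaller is the second.

second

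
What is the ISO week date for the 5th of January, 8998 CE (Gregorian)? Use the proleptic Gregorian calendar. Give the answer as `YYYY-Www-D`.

8998-W01-5

The weekday is Friday (ISO weekday 5).
That Friday belongs to ISO week 1 of ISO year 8998.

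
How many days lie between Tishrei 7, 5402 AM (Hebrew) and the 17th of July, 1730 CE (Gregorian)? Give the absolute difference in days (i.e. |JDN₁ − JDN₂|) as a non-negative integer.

First date → JDN 2320677; second date → JDN 2353127.
The interval is |2320677 − 2353127| = 32450 days.

32450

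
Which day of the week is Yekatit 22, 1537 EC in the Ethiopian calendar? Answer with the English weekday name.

Equivalently 26 February 1545 Gregorian, JDN 2285416.
2285416 ≡ 0 (mod 7); counting from Monday = 0 gives Monday.

Monday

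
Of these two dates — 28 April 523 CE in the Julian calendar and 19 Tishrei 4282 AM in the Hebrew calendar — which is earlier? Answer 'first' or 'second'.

The two dates have Julian Day Numbers 1912201 and 1911632 respectively.
Since 1911632 < 1912201, the second date comes first.

second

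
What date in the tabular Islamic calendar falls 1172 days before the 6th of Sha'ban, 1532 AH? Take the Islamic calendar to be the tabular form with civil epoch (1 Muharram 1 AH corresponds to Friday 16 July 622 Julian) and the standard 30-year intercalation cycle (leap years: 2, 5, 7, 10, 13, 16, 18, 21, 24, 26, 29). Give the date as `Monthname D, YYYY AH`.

The starting date is JDN 2491187; 2491187 − 1172 = 2490015.
JDN 2490015 corresponds to Rabi' al-Thani 15, 1529 AH.

Rabi' al-Thani 15, 1529 AH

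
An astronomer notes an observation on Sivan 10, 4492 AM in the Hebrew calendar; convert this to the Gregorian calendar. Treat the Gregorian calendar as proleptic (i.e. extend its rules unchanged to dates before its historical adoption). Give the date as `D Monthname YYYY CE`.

12 June 732 CE

Both dates share Julian Day Number 1988580; in the Gregorian calendar that is 12 June 732 CE.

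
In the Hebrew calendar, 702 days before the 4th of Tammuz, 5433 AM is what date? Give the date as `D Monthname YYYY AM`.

10 Av 5431 AM

JDN of the 4th of Tammuz, 5433 AM = 2332280.
2332280 − 702 = 2331578.
JDN 2331578 in the Hebrew calendar is 10 Av 5431 AM.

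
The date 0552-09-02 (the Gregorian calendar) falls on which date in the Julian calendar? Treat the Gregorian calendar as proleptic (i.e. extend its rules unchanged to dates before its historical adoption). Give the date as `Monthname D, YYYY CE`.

August 31, 552 CE

For dates in this range the Gregorian date is 2 days ahead of the Julian.
2 September 552 Gregorian − 2 days → 31 August 552 Julian.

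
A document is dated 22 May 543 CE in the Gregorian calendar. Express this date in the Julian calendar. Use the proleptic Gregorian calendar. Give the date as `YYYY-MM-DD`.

0543-05-20

For dates in this range the Gregorian date is 2 days ahead of the Julian.
22 May 543 Gregorian − 2 days → 20 May 543 Julian.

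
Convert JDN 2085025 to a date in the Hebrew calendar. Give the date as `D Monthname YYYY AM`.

JDN 2085025 is 2 July 996 in the proleptic Gregorian calendar.
In the Hebrew calendar that day is 7 Tammuz 4756 AM.

7 Tammuz 4756 AM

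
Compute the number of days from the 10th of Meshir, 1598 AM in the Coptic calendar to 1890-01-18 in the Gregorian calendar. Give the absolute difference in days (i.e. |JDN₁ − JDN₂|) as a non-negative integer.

2893

JDN of the first date = 2408493.
JDN of the second date = 2411386.
|2411386 − 2408493| = 2893.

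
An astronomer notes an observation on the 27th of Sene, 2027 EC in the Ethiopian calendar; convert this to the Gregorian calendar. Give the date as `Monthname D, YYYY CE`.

July 4, 2035 CE

Julian Day Number of the source date = 2464513.
Converting JDN 2464513 to the Gregorian calendar gives 4 July 2035 CE.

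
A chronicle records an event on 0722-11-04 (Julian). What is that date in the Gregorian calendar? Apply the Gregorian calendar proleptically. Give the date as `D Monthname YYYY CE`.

8 November 722 CE

The Julian–Gregorian offset here is 4 days (Julian trailing).
4 November 722 Julian + 4 days → 8 November 722 Gregorian.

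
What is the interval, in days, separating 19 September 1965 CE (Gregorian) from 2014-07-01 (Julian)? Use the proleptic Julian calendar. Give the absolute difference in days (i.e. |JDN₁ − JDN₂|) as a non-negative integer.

First date → JDN 2439023; second date → JDN 2456853.
The interval is |2439023 − 2456853| = 17830 days.

17830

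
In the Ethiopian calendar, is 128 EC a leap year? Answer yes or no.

128 mod 4 = 0; in the Ethiopian calendar a year is leap when year mod 4 = 3, so it is a common year.

no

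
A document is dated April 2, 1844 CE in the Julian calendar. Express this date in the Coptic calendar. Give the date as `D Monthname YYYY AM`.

Both dates share Julian Day Number 2394671; in the Coptic calendar that is 7 Parmouti 1560 AM.

7 Parmouti 1560 AM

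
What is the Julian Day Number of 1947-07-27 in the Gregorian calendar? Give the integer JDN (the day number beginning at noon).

2432394

JDN 2451545 is 1 January 2000 CE (Gregorian); the target day is −19151 days from there, so JDN = 2432394.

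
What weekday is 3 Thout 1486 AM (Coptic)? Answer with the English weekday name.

In the Gregorian calendar this is 11 September 1769 (JDN 2367428).
2367428 ≡ 0 (mod 7); counting from Monday = 0 gives Monday.

Monday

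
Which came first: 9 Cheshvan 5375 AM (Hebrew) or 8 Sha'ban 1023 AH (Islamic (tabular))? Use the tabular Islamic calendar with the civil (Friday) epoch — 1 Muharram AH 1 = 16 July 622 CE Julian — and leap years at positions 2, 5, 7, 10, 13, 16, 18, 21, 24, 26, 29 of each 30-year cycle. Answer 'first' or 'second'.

second

The two dates have Julian Day Numbers 2310846 and 2310817 respectively.
Since 2310817 < 2310846, the second date comes first.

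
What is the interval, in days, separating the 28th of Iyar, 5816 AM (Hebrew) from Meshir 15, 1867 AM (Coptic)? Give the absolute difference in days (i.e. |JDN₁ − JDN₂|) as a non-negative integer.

JDN of the first date = 2472133.
JDN of the second date = 2506750.
|2506750 − 2472133| = 34617.

34617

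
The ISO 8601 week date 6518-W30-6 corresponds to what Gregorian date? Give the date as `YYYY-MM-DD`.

6518-07-30

ISO week 1 of 6518 is the week containing the first Thursday of 6518.
Week 30, day 6 (Saturday) lands on 6518-07-30.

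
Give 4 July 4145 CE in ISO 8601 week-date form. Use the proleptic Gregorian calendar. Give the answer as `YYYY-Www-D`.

The weekday is Sunday (ISO weekday 7).
That Sunday belongs to ISO week 26 of ISO year 4145.

4145-W26-7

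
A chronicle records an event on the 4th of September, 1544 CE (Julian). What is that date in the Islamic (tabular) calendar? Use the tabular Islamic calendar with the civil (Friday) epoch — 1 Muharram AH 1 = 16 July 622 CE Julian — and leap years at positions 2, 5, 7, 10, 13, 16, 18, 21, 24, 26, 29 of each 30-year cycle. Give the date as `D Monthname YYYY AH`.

Both dates share Julian Day Number 2285251; in the tabular Islamic calendar that is 16 Jumada al-Thani 951 AH.

16 Jumada al-Thani 951 AH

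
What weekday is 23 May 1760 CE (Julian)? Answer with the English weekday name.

Tuesday

This is JDN 2364041 (3 June 1760 Gregorian).
JDN 2364041 mod 7 = 1, and JDN 0 was a Monday, so this is a Tuesday.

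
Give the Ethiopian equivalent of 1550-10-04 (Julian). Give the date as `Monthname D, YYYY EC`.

Tikimt 7, 1543 EC

Both dates share Julian Day Number 2287472; in the Ethiopian calendar that is 7 Tikimt 1543 EC.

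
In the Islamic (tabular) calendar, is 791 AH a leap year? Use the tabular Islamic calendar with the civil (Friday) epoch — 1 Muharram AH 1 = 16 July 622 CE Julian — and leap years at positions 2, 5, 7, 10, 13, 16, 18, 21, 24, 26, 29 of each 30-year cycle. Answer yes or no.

no

Year 791 AH is year 11 of its 30-year cycle; leap positions are 2, 5, 7, 10, 13, 16, 18, 21, 24, 26, 29, so it is a common year (354 days).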